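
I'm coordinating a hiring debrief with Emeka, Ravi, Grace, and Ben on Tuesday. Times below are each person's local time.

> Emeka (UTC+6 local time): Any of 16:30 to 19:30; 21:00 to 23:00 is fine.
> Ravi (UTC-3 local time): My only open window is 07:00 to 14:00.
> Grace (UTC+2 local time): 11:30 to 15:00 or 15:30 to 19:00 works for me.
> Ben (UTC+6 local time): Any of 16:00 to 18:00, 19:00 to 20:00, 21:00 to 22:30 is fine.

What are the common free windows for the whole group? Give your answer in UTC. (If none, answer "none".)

10:30-12:00, 15:00-16:30

Emeka in UTC: 10:30-13:30, 15:00-17:00 (subtract 6h to convert from UTC+6).
Ravi in UTC: 10:00-17:00 (add 3h to convert from UTC-3).
Grace in UTC: 09:30-13:00, 13:30-17:00 (subtract 2h to convert from UTC+2).
Ben in UTC: 10:00-12:00, 13:00-14:00, 15:00-16:30 (subtract 6h to convert from UTC+6).
Emeka ∩ Ravi: 10:30-13:30, 15:00-17:00.
Emeka ∩ Ravi ∩ Grace: 10:30-13:00, 15:00-17:00.
Emeka ∩ Ravi ∩ Grace ∩ Ben: 10:30-12:00, 15:00-16:30.
So the common availability across everyone is 10:30-12:00, 15:00-16:30.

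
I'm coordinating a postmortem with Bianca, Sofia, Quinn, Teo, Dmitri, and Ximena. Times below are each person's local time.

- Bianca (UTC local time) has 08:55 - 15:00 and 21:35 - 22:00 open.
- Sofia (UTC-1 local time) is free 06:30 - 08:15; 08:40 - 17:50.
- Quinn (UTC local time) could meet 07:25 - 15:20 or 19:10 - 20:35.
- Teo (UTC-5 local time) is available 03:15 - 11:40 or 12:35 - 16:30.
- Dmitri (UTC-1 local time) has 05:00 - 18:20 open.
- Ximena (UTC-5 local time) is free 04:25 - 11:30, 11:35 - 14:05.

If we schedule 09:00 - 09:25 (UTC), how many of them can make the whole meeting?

Bianca in UTC: 08:55-15:00, 21:35-22:00.
Sofia in UTC: 07:30-09:15, 09:40-18:50 (add 1h to convert from UTC-1).
Quinn in UTC: 07:25-15:20, 19:10-20:35.
Teo in UTC: 08:15-16:40, 17:35-21:30 (add 5h to convert from UTC-5).
Dmitri in UTC: 06:00-19:20 (add 1h to convert from UTC-1).
Ximena in UTC: 09:25-16:30, 16:35-19:05 (add 5h to convert from UTC-5).
Bianca, Quinn, Teo, and Dmitri can make the full 09:00-09:25 slot — that's 4.

4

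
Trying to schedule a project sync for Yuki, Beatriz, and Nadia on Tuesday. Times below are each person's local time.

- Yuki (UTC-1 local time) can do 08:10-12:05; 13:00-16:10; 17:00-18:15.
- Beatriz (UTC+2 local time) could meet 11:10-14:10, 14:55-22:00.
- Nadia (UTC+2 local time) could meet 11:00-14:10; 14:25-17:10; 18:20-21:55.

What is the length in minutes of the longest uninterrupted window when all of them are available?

180

Yuki in UTC: 09:10-13:05, 14:00-17:10, 18:00-19:15 (add 1h to convert from UTC-1).
Beatriz in UTC: 09:10-12:10, 12:55-20:00 (subtract 2h to convert from UTC+2).
Nadia in UTC: 09:00-12:10, 12:25-15:10, 16:20-19:55 (subtract 2h to convert from UTC+2).
Yuki ∩ Beatriz: 09:10-12:10, 12:55-13:05, 14:00-17:10, 18:00-19:15.
Yuki ∩ Beatriz ∩ Nadia: 09:10-12:10, 12:55-13:05, 14:00-15:10, 16:20-17:10, 18:00-19:15.
Those are the intersection windows.
The longest is 09:10-12:10 at 180 minutes.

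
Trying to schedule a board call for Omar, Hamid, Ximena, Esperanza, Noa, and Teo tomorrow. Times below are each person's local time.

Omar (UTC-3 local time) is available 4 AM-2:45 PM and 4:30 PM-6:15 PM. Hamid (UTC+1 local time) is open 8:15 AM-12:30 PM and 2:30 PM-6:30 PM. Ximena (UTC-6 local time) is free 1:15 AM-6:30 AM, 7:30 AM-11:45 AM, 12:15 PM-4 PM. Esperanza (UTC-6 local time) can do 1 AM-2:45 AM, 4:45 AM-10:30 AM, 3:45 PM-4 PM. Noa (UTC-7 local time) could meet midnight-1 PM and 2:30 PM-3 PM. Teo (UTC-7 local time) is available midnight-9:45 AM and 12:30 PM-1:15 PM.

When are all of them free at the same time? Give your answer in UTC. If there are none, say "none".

07:15-08:45, 10:45-11:30, 13:30-16:30

Omar in UTC: 07:00-17:45, 19:30-21:15 (add 3h to convert from UTC-3).
Hamid in UTC: 07:15-11:30, 13:30-17:30 (subtract 1h to convert from UTC+1).
Ximena in UTC: 07:15-12:30, 13:30-17:45, 18:15-22:00 (add 6h to convert from UTC-6).
Esperanza in UTC: 07:00-08:45, 10:45-16:30, 21:45-22:00 (add 6h to convert from UTC-6).
Noa in UTC: 07:00-20:00, 21:30-22:00 (add 7h to convert from UTC-7).
Teo in UTC: 07:00-16:45, 19:30-20:15 (add 7h to convert from UTC-7).
Omar ∩ Hamid: 07:15-11:30, 13:30-17:30.
Omar ∩ Hamid ∩ Ximena: 07:15-11:30, 13:30-17:30.
Omar ∩ Hamid ∩ Ximena ∩ Esperanza: 07:15-08:45, 10:45-11:30, 13:30-16:30.
Omar ∩ Hamid ∩ Ximena ∩ Esperanza ∩ Noa: 07:15-08:45, 10:45-11:30, 13:30-16:30.
Omar ∩ Hamid ∩ Ximena ∩ Esperanza ∩ Noa ∩ Teo: 07:15-08:45, 10:45-11:30, 13:30-16:30.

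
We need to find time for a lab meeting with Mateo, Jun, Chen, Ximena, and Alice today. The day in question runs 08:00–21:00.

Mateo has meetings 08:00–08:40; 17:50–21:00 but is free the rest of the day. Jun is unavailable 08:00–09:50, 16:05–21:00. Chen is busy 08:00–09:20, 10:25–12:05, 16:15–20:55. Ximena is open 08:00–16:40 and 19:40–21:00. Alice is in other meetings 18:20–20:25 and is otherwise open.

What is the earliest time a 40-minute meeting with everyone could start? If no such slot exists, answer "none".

Mateo free: 08:40-17:50 (invert busy blocks within the working day).
Jun free: 09:50-16:05 (invert busy blocks within the working day).
Chen free: 09:20-10:25, 12:05-16:15, 20:55-21:00 (invert busy blocks within the working day).
Ximena free: 08:00-16:40, 19:40-21:00.
Alice free: 08:00-18:20, 20:25-21:00 (invert busy blocks within the working day).
Mateo ∩ Jun: 09:50-16:05.
Mateo ∩ Jun ∩ Chen: 09:50-10:25, 12:05-16:05.
Mateo ∩ Jun ∩ Chen ∩ Ximena: 09:50-10:25, 12:05-16:05.
Mateo ∩ Jun ∩ Chen ∩ Ximena ∩ Alice: 09:50-10:25, 12:05-16:05.
Those are the intersection windows.
The first common window of at least 40 minutes is 12:05-16:05, so the earliest start is 12:05.

12:05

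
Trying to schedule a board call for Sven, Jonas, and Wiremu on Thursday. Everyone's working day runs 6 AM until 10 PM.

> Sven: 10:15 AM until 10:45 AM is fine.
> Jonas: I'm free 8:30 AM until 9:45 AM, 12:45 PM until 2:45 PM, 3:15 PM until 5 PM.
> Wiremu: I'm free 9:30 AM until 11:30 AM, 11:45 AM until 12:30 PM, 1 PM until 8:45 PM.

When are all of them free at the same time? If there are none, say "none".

Sven ∩ Jonas: ∅.
Sven ∩ Jonas ∩ Wiremu: ∅.
There is no time when everyone is free.

none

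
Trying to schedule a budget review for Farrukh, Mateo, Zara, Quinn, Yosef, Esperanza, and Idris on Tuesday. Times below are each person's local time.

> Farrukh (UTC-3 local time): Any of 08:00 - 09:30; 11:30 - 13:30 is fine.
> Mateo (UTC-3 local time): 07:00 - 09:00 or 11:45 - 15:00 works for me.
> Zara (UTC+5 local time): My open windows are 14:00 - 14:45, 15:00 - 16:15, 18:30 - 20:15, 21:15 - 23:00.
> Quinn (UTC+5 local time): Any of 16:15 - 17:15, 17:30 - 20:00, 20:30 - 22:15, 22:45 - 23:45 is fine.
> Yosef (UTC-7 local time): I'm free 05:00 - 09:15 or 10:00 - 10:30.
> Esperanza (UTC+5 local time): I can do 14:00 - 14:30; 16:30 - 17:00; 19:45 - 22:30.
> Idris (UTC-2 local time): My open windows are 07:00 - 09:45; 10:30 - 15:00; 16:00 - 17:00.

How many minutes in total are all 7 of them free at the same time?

Farrukh in UTC: 11:00-12:30, 14:30-16:30 (add 3h to convert from UTC-3).
Mateo in UTC: 10:00-12:00, 14:45-18:00 (add 3h to convert from UTC-3).
Zara in UTC: 09:00-09:45, 10:00-11:15, 13:30-15:15, 16:15-18:00 (subtract 5h to convert from UTC+5).
Quinn in UTC: 11:15-12:15, 12:30-15:00, 15:30-17:15, 17:45-18:45 (subtract 5h to convert from UTC+5).
Yosef in UTC: 12:00-16:15, 17:00-17:30 (add 7h to convert from UTC-7).
Esperanza in UTC: 09:00-09:30, 11:30-12:00, 14:45-17:30 (subtract 5h to convert from UTC+5).
Idris in UTC: 09:00-11:45, 12:30-17:00, 18:00-19:00 (add 2h to convert from UTC-2).
Farrukh ∩ Mateo: 11:00-12:00, 14:45-16:30.
Farrukh ∩ Mateo ∩ Zara: 11:00-11:15, 14:45-15:15, 16:15-16:30.
Farrukh ∩ Mateo ∩ Zara ∩ Quinn: 14:45-15:00, 16:15-16:30.
Farrukh ∩ Mateo ∩ Zara ∩ Quinn ∩ Yosef: 14:45-15:00.
Farrukh ∩ Mateo ∩ Zara ∩ Quinn ∩ Yosef ∩ Esperanza: 14:45-15:00.
Farrukh ∩ Mateo ∩ Zara ∩ Quinn ∩ Yosef ∩ Esperanza ∩ Idris: 14:45-15:00.
That's a single block of 15 minutes.

15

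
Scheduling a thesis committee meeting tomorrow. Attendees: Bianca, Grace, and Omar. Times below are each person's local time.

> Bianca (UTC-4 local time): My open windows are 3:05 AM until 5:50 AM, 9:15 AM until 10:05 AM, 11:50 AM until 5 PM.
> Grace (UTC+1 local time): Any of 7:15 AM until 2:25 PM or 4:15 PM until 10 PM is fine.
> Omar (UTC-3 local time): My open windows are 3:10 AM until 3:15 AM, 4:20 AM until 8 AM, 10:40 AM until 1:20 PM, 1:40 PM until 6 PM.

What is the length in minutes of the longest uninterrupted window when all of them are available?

Bianca in UTC: 07:05-09:50, 13:15-14:05, 15:50-21:00 (add 4h to convert from UTC-4).
Grace in UTC: 06:15-13:25, 15:15-21:00 (subtract 1h to convert from UTC+1).
Omar in UTC: 06:10-06:15, 07:20-11:00, 13:40-16:20, 16:40-21:00 (add 3h to convert from UTC-3).
Bianca ∩ Grace: 07:05-09:50, 13:15-13:25, 15:50-21:00.
Bianca ∩ Grace ∩ Omar: 07:20-09:50, 15:50-16:20, 16:40-21:00.
The longest is 16:40-21:00 at 260 minutes.

260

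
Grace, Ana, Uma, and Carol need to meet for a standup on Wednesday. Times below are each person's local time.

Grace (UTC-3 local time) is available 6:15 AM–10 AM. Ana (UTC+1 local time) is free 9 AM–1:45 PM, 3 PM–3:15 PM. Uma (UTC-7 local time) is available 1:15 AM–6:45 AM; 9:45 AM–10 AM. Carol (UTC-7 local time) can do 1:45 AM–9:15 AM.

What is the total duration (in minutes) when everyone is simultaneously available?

Grace in UTC: 09:15-13:00 (add 3h to convert from UTC-3).
Ana in UTC: 08:00-12:45, 14:00-14:15 (subtract 1h to convert from UTC+1).
Uma in UTC: 08:15-13:45, 16:45-17:00 (add 7h to convert from UTC-7).
Carol in UTC: 08:45-16:15 (add 7h to convert from UTC-7).
Grace ∩ Ana: 09:15-12:45.
Grace ∩ Ana ∩ Uma: 09:15-12:45.
Grace ∩ Ana ∩ Uma ∩ Carol: 09:15-12:45.
That's a single block of 210 minutes.

210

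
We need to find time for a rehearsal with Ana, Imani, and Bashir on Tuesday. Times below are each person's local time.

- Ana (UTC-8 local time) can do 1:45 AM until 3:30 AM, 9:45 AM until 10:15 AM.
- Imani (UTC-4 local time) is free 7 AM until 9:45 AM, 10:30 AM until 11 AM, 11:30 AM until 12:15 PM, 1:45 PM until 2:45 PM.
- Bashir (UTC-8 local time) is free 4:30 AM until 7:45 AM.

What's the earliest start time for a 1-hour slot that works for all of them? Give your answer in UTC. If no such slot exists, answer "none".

none

Ana in UTC: 09:45-11:30, 17:45-18:15 (add 8h to convert from UTC-8).
Imani in UTC: 11:00-13:45, 14:30-15:00, 15:30-16:15, 17:45-18:45 (add 4h to convert from UTC-4).
Bashir in UTC: 12:30-15:45 (add 8h to convert from UTC-8).
Ana ∩ Imani: 11:00-11:30, 17:45-18:15.
Ana ∩ Imani ∩ Bashir: ∅.
There is no time when everyone is free.
No common window is at least 60 minutes long.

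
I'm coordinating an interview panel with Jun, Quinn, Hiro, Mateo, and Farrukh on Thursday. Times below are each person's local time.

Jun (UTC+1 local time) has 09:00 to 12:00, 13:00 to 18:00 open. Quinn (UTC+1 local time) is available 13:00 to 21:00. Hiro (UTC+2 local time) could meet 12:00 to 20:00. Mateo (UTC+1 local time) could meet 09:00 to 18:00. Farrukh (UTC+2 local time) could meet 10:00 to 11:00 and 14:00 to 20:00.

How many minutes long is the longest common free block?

Jun in UTC: 08:00-11:00, 12:00-17:00 (subtract 1h to convert from UTC+1).
Quinn in UTC: 12:00-20:00 (subtract 1h to convert from UTC+1).
Hiro in UTC: 10:00-18:00 (subtract 2h to convert from UTC+2).
Mateo in UTC: 08:00-17:00 (subtract 1h to convert from UTC+1).
Farrukh in UTC: 08:00-09:00, 12:00-18:00 (subtract 2h to convert from UTC+2).
Jun ∩ Quinn: 12:00-17:00.
Jun ∩ Quinn ∩ Hiro: 12:00-17:00.
Jun ∩ Quinn ∩ Hiro ∩ Mateo: 12:00-17:00.
Jun ∩ Quinn ∩ Hiro ∩ Mateo ∩ Farrukh: 12:00-17:00.
The longest is 12:00-17:00 at 300 minutes.

300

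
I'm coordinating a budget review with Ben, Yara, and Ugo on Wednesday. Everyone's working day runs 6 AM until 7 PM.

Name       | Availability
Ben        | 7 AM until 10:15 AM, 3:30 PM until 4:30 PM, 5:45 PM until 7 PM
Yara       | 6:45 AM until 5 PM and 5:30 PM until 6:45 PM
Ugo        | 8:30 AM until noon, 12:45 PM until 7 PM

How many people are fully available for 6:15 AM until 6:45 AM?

nobody can make the full 06:15-06:45 slot — that's 0.

0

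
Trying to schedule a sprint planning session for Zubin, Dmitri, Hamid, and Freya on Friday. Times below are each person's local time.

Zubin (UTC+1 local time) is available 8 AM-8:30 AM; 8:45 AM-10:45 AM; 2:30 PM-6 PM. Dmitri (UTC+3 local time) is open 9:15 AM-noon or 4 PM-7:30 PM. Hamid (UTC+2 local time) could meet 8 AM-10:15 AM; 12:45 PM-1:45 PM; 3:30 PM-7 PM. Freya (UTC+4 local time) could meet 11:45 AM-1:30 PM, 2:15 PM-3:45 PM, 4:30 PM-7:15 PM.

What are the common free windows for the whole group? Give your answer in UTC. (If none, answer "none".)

Zubin in UTC: 07:00-07:30, 07:45-09:45, 13:30-17:00 (subtract 1h to convert from UTC+1).
Dmitri in UTC: 06:15-09:00, 13:00-16:30 (subtract 3h to convert from UTC+3).
Hamid in UTC: 06:00-08:15, 10:45-11:45, 13:30-17:00 (subtract 2h to convert from UTC+2).
Freya in UTC: 07:45-09:30, 10:15-11:45, 12:30-15:15 (subtract 4h to convert from UTC+4).
Zubin ∩ Dmitri: 07:00-07:30, 07:45-09:00, 13:30-16:30.
Zubin ∩ Dmitri ∩ Hamid: 07:00-07:30, 07:45-08:15, 13:30-16:30.
Zubin ∩ Dmitri ∩ Hamid ∩ Freya: 07:45-08:15, 13:30-15:15.

07:45-08:15, 13:30-15:15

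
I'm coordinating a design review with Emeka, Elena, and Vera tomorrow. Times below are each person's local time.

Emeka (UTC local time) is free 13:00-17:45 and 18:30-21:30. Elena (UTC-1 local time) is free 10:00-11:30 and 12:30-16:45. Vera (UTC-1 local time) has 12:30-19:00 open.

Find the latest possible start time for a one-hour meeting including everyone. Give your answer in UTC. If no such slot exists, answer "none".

16:45

Emeka in UTC: 13:00-17:45, 18:30-21:30.
Elena in UTC: 11:00-12:30, 13:30-17:45 (add 1h to convert from UTC-1).
Vera in UTC: 13:30-20:00 (add 1h to convert from UTC-1).
Emeka ∩ Elena: 13:30-17:45.
Emeka ∩ Elena ∩ Vera: 13:30-17:45.
The last common window of at least 60 minutes is 13:30-17:45; a 60-minute meeting can start as late as 16:45 and still end by 17:45.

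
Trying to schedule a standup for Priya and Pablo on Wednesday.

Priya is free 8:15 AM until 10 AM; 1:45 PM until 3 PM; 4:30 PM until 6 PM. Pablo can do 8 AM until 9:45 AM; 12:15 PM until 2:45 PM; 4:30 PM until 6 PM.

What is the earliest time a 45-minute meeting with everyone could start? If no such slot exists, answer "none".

08:15

Priya ∩ Pablo: 08:15-09:45, 13:45-14:45, 16:30-18:00.
The first common window of at least 45 minutes is 08:15-09:45, so the earliest start is 08:15.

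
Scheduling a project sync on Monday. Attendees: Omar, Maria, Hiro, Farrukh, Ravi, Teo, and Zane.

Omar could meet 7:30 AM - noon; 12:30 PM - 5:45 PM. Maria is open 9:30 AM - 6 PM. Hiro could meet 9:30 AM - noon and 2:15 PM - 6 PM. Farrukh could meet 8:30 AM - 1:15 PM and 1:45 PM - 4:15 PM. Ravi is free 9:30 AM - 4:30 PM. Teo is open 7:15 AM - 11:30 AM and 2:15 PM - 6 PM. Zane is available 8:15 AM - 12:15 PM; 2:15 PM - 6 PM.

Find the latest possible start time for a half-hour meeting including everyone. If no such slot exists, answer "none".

15:45

Omar ∩ Maria: 09:30-12:00, 12:30-17:45.
Omar ∩ Maria ∩ Hiro: 09:30-12:00, 14:15-17:45.
Omar ∩ Maria ∩ Hiro ∩ Farrukh: 09:30-12:00, 14:15-16:15.
Omar ∩ Maria ∩ Hiro ∩ Farrukh ∩ Ravi: 09:30-12:00, 14:15-16:15.
Omar ∩ Maria ∩ Hiro ∩ Farrukh ∩ Ravi ∩ Teo: 09:30-11:30, 14:15-16:15.
Omar ∩ Maria ∩ Hiro ∩ Farrukh ∩ Ravi ∩ Teo ∩ Zane: 09:30-11:30, 14:15-16:15.
The last common window of at least 30 minutes is 14:15-16:15; a 30-minute meeting can start as late as 15:45 and still end by 16:15.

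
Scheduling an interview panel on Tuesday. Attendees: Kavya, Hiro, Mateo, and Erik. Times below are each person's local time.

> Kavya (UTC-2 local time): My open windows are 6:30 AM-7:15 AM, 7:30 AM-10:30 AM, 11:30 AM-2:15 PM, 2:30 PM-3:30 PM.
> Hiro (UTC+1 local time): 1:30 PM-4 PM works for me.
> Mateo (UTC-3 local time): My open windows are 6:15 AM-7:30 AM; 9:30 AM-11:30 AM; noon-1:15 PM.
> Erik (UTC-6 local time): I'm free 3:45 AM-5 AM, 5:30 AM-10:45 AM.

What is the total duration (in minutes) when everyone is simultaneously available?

Kavya in UTC: 08:30-09:15, 09:30-12:30, 13:30-16:15, 16:30-17:30 (add 2h to convert from UTC-2).
Hiro in UTC: 12:30-15:00 (subtract 1h to convert from UTC+1).
Mateo in UTC: 09:15-10:30, 12:30-14:30, 15:00-16:15 (add 3h to convert from UTC-3).
Erik in UTC: 09:45-11:00, 11:30-16:45 (add 6h to convert from UTC-6).
Kavya ∩ Hiro: 13:30-15:00.
Kavya ∩ Hiro ∩ Mateo: 13:30-14:30.
Kavya ∩ Hiro ∩ Mateo ∩ Erik: 13:30-14:30.
That's a single block of 60 minutes.

60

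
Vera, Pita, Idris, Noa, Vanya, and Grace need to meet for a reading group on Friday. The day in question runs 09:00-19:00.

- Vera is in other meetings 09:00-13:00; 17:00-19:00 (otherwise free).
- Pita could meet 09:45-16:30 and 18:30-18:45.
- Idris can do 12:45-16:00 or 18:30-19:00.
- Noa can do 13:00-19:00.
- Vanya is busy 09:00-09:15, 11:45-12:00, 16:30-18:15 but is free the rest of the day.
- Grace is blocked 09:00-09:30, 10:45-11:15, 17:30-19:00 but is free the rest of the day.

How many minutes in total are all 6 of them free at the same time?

180

Vera free: 13:00-17:00 (invert busy blocks within the working day).
Pita free: 09:45-16:30, 18:30-18:45.
Idris free: 12:45-16:00, 18:30-19:00.
Noa free: 13:00-19:00.
Vanya free: 09:15-11:45, 12:00-16:30, 18:15-19:00 (invert busy blocks within the working day).
Grace free: 09:30-10:45, 11:15-17:30 (invert busy blocks within the working day).
Vera ∩ Pita: 13:00-16:30.
Vera ∩ Pita ∩ Idris: 13:00-16:00.
Vera ∩ Pita ∩ Idris ∩ Noa: 13:00-16:00.
Vera ∩ Pita ∩ Idris ∩ Noa ∩ Vanya: 13:00-16:00.
Vera ∩ Pita ∩ Idris ∩ Noa ∩ Vanya ∩ Grace: 13:00-16:00.
Those are the intersection windows.
That's a single block of 180 minutes.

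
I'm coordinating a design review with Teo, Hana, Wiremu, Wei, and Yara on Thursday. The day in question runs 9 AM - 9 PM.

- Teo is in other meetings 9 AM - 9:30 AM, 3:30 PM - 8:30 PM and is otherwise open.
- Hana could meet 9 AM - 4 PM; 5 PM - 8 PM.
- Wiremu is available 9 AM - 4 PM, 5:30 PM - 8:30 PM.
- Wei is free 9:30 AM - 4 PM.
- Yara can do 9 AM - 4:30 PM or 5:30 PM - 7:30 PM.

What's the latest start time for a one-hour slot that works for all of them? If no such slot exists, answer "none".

14:30

Teo free: 09:30-15:30, 20:30-21:00 (invert busy blocks within the working day).
Hana free: 09:00-16:00, 17:00-20:00.
Wiremu free: 09:00-16:00, 17:30-20:30.
Wei free: 09:30-16:00.
Yara free: 09:00-16:30, 17:30-19:30.
Teo ∩ Hana: 09:30-15:30.
Teo ∩ Hana ∩ Wiremu: 09:30-15:30.
Teo ∩ Hana ∩ Wiremu ∩ Wei: 09:30-15:30.
Teo ∩ Hana ∩ Wiremu ∩ Wei ∩ Yara: 09:30-15:30.
The last common window of at least 60 minutes is 09:30-15:30; a 60-minute meeting can start as late as 14:30 and still end by 15:30.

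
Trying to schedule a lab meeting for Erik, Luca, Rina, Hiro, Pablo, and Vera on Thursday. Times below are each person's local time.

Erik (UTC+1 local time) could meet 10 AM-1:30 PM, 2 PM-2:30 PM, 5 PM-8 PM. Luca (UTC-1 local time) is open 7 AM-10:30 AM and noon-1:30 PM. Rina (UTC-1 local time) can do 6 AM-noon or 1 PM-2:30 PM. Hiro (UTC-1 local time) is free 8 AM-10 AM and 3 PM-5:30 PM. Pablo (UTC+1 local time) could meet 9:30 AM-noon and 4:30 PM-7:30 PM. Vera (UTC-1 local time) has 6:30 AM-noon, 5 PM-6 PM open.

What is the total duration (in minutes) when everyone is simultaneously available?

120

Erik in UTC: 09:00-12:30, 13:00-13:30, 16:00-19:00 (subtract 1h to convert from UTC+1).
Luca in UTC: 08:00-11:30, 13:00-14:30 (add 1h to convert from UTC-1).
Rina in UTC: 07:00-13:00, 14:00-15:30 (add 1h to convert from UTC-1).
Hiro in UTC: 09:00-11:00, 16:00-18:30 (add 1h to convert from UTC-1).
Pablo in UTC: 08:30-11:00, 15:30-18:30 (subtract 1h to convert from UTC+1).
Vera in UTC: 07:30-13:00, 18:00-19:00 (add 1h to convert from UTC-1).
Erik ∩ Luca: 09:00-11:30, 13:00-13:30.
Erik ∩ Luca ∩ Rina: 09:00-11:30.
Erik ∩ Luca ∩ Rina ∩ Hiro: 09:00-11:00.
Erik ∩ Luca ∩ Rina ∩ Hiro ∩ Pablo: 09:00-11:00.
Erik ∩ Luca ∩ Rina ∩ Hiro ∩ Pablo ∩ Vera: 09:00-11:00.
Those are the intersection windows.
That's a single block of 120 minutes.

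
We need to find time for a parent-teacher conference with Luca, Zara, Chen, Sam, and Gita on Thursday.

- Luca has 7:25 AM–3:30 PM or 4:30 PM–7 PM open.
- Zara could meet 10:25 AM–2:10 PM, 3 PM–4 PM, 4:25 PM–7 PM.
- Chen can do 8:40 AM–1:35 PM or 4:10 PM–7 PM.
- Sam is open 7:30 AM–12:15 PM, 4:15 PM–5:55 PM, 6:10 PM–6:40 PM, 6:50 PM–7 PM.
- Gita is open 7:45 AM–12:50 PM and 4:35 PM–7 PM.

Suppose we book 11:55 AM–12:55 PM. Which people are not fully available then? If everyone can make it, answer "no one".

Luca: free for 11:55-12:55. Zara: free for 11:55-12:55. Chen: free for 11:55-12:55. Sam: not fully free for 11:55-12:55. Gita: not fully free for 11:55-12:55.

Gita, Sam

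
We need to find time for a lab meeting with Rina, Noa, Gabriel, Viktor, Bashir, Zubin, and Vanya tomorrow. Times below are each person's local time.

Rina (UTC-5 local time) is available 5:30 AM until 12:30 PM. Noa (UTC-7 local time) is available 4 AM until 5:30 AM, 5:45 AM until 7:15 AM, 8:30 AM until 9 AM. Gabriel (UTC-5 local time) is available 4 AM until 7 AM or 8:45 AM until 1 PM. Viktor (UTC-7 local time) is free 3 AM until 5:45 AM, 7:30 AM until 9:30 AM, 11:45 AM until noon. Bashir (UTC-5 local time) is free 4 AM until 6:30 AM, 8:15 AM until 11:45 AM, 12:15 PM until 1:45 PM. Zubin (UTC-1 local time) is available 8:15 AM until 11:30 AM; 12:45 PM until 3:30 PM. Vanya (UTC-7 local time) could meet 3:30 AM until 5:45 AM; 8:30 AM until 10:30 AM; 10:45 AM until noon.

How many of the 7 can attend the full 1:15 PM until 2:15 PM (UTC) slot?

3

Rina in UTC: 10:30-17:30 (add 5h to convert from UTC-5).
Noa in UTC: 11:00-12:30, 12:45-14:15, 15:30-16:00 (add 7h to convert from UTC-7).
Gabriel in UTC: 09:00-12:00, 13:45-18:00 (add 5h to convert from UTC-5).
Viktor in UTC: 10:00-12:45, 14:30-16:30, 18:45-19:00 (add 7h to convert from UTC-7).
Bashir in UTC: 09:00-11:30, 13:15-16:45, 17:15-18:45 (add 5h to convert from UTC-5).
Zubin in UTC: 09:15-12:30, 13:45-16:30 (add 1h to convert from UTC-1).
Vanya in UTC: 10:30-12:45, 15:30-17:30, 17:45-19:00 (add 7h to convert from UTC-7).
Rina, Noa, and Bashir can make the full 13:15-14:15 slot — that's 3.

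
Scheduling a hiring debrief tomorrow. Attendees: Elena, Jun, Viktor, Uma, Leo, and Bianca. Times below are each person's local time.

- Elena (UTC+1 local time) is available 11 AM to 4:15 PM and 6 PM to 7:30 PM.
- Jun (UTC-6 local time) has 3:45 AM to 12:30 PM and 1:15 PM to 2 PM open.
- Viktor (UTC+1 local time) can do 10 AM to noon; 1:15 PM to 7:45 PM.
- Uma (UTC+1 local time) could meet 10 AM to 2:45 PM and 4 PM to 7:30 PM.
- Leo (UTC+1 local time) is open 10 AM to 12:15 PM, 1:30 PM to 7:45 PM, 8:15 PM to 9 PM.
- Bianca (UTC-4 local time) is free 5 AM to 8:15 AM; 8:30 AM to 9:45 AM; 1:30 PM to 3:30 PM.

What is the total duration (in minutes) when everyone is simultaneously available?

195

Elena in UTC: 10:00-15:15, 17:00-18:30 (subtract 1h to convert from UTC+1).
Jun in UTC: 09:45-18:30, 19:15-20:00 (add 6h to convert from UTC-6).
Viktor in UTC: 09:00-11:00, 12:15-18:45 (subtract 1h to convert from UTC+1).
Uma in UTC: 09:00-13:45, 15:00-18:30 (subtract 1h to convert from UTC+1).
Leo in UTC: 09:00-11:15, 12:30-18:45, 19:15-20:00 (subtract 1h to convert from UTC+1).
Bianca in UTC: 09:00-12:15, 12:30-13:45, 17:30-19:30 (add 4h to convert from UTC-4).
Elena ∩ Jun: 10:00-15:15, 17:00-18:30.
Elena ∩ Jun ∩ Viktor: 10:00-11:00, 12:15-15:15, 17:00-18:30.
Elena ∩ Jun ∩ Viktor ∩ Uma: 10:00-11:00, 12:15-13:45, 15:00-15:15, 17:00-18:30.
Elena ∩ Jun ∩ Viktor ∩ Uma ∩ Leo: 10:00-11:00, 12:30-13:45, 15:00-15:15, 17:00-18:30.
Elena ∩ Jun ∩ Viktor ∩ Uma ∩ Leo ∩ Bianca: 10:00-11:00, 12:30-13:45, 17:30-18:30.
Summing the common windows: 60 + 75 + 60 = 195 minutes.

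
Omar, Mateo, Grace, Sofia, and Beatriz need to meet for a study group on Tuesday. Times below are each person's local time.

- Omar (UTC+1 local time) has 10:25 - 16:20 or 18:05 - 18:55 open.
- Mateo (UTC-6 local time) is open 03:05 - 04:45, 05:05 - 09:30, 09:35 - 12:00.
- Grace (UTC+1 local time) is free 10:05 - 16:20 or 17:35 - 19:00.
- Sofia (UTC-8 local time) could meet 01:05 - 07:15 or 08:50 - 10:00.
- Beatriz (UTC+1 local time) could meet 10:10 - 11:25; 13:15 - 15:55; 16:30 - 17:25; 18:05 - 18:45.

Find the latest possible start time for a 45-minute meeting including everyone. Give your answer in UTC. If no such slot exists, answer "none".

Omar in UTC: 09:25-15:20, 17:05-17:55 (subtract 1h to convert from UTC+1).
Mateo in UTC: 09:05-10:45, 11:05-15:30, 15:35-18:00 (add 6h to convert from UTC-6).
Grace in UTC: 09:05-15:20, 16:35-18:00 (subtract 1h to convert from UTC+1).
Sofia in UTC: 09:05-15:15, 16:50-18:00 (add 8h to convert from UTC-8).
Beatriz in UTC: 09:10-10:25, 12:15-14:55, 15:30-16:25, 17:05-17:45 (subtract 1h to convert from UTC+1).
Omar ∩ Mateo: 09:25-10:45, 11:05-15:20, 17:05-17:55.
Omar ∩ Mateo ∩ Grace: 09:25-10:45, 11:05-15:20, 17:05-17:55.
Omar ∩ Mateo ∩ Grace ∩ Sofia: 09:25-10:45, 11:05-15:15, 17:05-17:55.
Omar ∩ Mateo ∩ Grace ∩ Sofia ∩ Beatriz: 09:25-10:25, 12:15-14:55, 17:05-17:45.
The last common window of at least 45 minutes is 12:15-14:55; a 45-minute meeting can start as late as 14:10 and still end by 14:55.

14:10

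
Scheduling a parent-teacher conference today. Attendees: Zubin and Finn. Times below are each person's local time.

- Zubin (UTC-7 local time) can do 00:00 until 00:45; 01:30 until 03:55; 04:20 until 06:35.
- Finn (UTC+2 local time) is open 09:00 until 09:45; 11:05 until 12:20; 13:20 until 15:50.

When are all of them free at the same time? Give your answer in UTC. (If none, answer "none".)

Zubin in UTC: 07:00-07:45, 08:30-10:55, 11:20-13:35 (add 7h to convert from UTC-7).
Finn in UTC: 07:00-07:45, 09:05-10:20, 11:20-13:50 (subtract 2h to convert from UTC+2).
Zubin ∩ Finn: 07:00-07:45, 09:05-10:20, 11:20-13:35.
So the common availability across everyone is 07:00-07:45, 09:05-10:20, 11:20-13:35.

07:00-07:45, 09:05-10:20, 11:20-13:35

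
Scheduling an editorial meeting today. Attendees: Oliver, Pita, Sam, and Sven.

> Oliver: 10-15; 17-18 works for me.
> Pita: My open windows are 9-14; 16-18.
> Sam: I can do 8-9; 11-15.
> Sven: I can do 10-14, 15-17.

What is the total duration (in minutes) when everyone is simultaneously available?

Oliver ∩ Pita: 10:00-14:00, 17:00-18:00.
Oliver ∩ Pita ∩ Sam: 11:00-14:00.
Oliver ∩ Pita ∩ Sam ∩ Sven: 11:00-14:00.
That's a single block of 180 minutes.

180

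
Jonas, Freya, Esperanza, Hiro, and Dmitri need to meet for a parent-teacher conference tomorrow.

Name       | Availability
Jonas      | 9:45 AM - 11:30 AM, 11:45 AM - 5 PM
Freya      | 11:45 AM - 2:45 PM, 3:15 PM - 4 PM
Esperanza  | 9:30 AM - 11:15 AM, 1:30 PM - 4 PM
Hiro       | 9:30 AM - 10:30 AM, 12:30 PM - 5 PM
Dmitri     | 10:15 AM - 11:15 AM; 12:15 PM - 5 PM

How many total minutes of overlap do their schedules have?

120

Jonas ∩ Freya: 11:45-14:45, 15:15-16:00.
Jonas ∩ Freya ∩ Esperanza: 13:30-14:45, 15:15-16:00.
Jonas ∩ Freya ∩ Esperanza ∩ Hiro: 13:30-14:45, 15:15-16:00.
Jonas ∩ Freya ∩ Esperanza ∩ Hiro ∩ Dmitri: 13:30-14:45, 15:15-16:00.
Summing the common windows: 75 + 45 = 120 minutes.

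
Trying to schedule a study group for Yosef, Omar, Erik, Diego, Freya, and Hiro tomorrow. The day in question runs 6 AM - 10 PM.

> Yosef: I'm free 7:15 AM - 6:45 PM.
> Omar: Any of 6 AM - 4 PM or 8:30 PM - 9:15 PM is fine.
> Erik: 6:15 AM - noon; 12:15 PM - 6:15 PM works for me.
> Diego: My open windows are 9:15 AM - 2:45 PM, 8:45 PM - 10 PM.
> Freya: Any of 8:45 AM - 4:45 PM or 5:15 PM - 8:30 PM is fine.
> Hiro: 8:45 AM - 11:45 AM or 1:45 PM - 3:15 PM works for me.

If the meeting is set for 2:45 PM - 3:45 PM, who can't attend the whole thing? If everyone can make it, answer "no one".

Diego, Hiro

Yosef: free for 14:45-15:45. Omar: free for 14:45-15:45. Erik: free for 14:45-15:45. Diego: not fully free for 14:45-15:45. Freya: free for 14:45-15:45. Hiro: not fully free for 14:45-15:45.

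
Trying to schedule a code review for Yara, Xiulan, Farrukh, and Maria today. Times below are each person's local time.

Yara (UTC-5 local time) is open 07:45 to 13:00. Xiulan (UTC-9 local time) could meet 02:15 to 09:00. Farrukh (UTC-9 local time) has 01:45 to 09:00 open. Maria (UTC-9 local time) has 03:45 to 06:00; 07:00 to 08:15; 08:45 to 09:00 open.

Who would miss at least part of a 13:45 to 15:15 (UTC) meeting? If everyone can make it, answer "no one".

Maria

Yara in UTC: 12:45-18:00 (add 5h to convert from UTC-5).
Xiulan in UTC: 11:15-18:00 (add 9h to convert from UTC-9).
Farrukh in UTC: 10:45-18:00 (add 9h to convert from UTC-9).
Maria in UTC: 12:45-15:00, 16:00-17:15, 17:45-18:00 (add 9h to convert from UTC-9).
Yara: free for 13:45-15:15. Xiulan: free for 13:45-15:15. Farrukh: free for 13:45-15:15. Maria: not fully free for 13:45-15:15.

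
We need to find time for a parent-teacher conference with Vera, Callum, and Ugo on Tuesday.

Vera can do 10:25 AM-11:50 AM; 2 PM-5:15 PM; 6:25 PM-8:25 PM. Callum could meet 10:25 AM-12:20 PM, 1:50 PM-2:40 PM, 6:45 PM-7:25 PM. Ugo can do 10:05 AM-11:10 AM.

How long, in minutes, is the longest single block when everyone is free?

Vera ∩ Callum: 10:25-11:50, 14:00-14:40, 18:45-19:25.
Vera ∩ Callum ∩ Ugo: 10:25-11:10.
Those are the intersection windows.
The longest is 10:25-11:10 at 45 minutes.

45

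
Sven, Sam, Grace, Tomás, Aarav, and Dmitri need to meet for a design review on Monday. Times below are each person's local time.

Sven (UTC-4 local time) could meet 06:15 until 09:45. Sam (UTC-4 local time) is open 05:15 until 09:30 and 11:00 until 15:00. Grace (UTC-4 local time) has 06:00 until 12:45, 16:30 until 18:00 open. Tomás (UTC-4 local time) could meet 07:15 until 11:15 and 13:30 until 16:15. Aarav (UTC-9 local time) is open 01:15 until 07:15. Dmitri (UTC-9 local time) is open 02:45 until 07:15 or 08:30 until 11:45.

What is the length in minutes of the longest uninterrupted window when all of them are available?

105

Sven in UTC: 10:15-13:45 (add 4h to convert from UTC-4).
Sam in UTC: 09:15-13:30, 15:00-19:00 (add 4h to convert from UTC-4).
Grace in UTC: 10:00-16:45, 20:30-22:00 (add 4h to convert from UTC-4).
Tomás in UTC: 11:15-15:15, 17:30-20:15 (add 4h to convert from UTC-4).
Aarav in UTC: 10:15-16:15 (add 9h to convert from UTC-9).
Dmitri in UTC: 11:45-16:15, 17:30-20:45 (add 9h to convert from UTC-9).
Sven ∩ Sam: 10:15-13:30.
Sven ∩ Sam ∩ Grace: 10:15-13:30.
Sven ∩ Sam ∩ Grace ∩ Tomás: 11:15-13:30.
Sven ∩ Sam ∩ Grace ∩ Tomás ∩ Aarav: 11:15-13:30.
Sven ∩ Sam ∩ Grace ∩ Tomás ∩ Aarav ∩ Dmitri: 11:45-13:30.
The longest is 11:45-13:30 at 105 minutes.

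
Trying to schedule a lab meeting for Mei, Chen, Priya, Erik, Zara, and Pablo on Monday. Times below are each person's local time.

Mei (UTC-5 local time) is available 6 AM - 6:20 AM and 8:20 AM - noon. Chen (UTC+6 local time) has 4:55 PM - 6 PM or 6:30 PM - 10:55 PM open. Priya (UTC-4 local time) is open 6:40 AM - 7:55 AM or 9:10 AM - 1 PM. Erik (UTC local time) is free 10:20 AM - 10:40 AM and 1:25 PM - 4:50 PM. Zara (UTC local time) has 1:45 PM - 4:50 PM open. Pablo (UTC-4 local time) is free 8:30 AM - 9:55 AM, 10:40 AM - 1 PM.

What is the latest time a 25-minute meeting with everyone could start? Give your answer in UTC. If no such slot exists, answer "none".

Mei in UTC: 11:00-11:20, 13:20-17:00 (add 5h to convert from UTC-5).
Chen in UTC: 10:55-12:00, 12:30-16:55 (subtract 6h to convert from UTC+6).
Priya in UTC: 10:40-11:55, 13:10-17:00 (add 4h to convert from UTC-4).
Erik in UTC: 10:20-10:40, 13:25-16:50.
Zara in UTC: 13:45-16:50.
Pablo in UTC: 12:30-13:55, 14:40-17:00 (add 4h to convert from UTC-4).
Mei ∩ Chen: 11:00-11:20, 13:20-16:55.
Mei ∩ Chen ∩ Priya: 11:00-11:20, 13:20-16:55.
Mei ∩ Chen ∩ Priya ∩ Erik: 13:25-16:50.
Mei ∩ Chen ∩ Priya ∩ Erik ∩ Zara: 13:45-16:50.
Mei ∩ Chen ∩ Priya ∩ Erik ∩ Zara ∩ Pablo: 13:45-13:55, 14:40-16:50.
The last common window of at least 25 minutes is 14:40-16:50; a 25-minute meeting can start as late as 16:25 and still end by 16:50.

16:25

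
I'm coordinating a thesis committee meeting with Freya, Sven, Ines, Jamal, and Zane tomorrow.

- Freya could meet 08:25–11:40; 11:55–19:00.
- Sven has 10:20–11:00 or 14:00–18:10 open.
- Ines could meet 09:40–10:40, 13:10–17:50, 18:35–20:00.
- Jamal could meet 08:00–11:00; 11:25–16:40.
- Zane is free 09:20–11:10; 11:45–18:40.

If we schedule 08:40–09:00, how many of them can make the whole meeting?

Freya and Jamal can make the full 08:40-09:00 slot — that's 2.

2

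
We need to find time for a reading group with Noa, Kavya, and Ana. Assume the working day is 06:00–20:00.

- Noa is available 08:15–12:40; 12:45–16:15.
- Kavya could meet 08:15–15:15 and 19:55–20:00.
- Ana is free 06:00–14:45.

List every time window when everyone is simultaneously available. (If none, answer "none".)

08:15-12:40, 12:45-14:45

Noa ∩ Kavya: 08:15-12:40, 12:45-15:15.
Noa ∩ Kavya ∩ Ana: 08:15-12:40, 12:45-14:45.
Those are the intersection windows.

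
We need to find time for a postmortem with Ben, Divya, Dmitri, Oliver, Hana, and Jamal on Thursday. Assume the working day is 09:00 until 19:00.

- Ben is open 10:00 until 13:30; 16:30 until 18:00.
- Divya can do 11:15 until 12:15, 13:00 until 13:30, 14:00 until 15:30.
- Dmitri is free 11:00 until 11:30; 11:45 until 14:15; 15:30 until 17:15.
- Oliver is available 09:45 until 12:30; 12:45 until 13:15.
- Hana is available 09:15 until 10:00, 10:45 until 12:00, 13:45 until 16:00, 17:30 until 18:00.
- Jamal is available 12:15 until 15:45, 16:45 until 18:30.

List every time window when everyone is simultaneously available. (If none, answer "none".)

none

Ben ∩ Divya: 11:15-12:15, 13:00-13:30.
Ben ∩ Divya ∩ Dmitri: 11:15-11:30, 11:45-12:15, 13:00-13:30.
Ben ∩ Divya ∩ Dmitri ∩ Oliver: 11:15-11:30, 11:45-12:15, 13:00-13:15.
Ben ∩ Divya ∩ Dmitri ∩ Oliver ∩ Hana: 11:15-11:30, 11:45-12:00.
Ben ∩ Divya ∩ Dmitri ∩ Oliver ∩ Hana ∩ Jamal: ∅.
There is no time when everyone is free.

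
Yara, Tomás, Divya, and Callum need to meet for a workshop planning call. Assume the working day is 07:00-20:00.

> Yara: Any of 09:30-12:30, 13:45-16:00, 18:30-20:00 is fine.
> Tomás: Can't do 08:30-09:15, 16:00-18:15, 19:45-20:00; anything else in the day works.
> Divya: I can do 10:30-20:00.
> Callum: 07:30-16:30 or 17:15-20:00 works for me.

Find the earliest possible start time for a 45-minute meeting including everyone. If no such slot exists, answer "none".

10:30

Yara free: 09:30-12:30, 13:45-16:00, 18:30-20:00.
Tomás free: 07:00-08:30, 09:15-16:00, 18:15-19:45 (invert busy blocks within the working day).
Divya free: 10:30-20:00.
Callum free: 07:30-16:30, 17:15-20:00.
Yara ∩ Tomás: 09:30-12:30, 13:45-16:00, 18:30-19:45.
Yara ∩ Tomás ∩ Divya: 10:30-12:30, 13:45-16:00, 18:30-19:45.
Yara ∩ Tomás ∩ Divya ∩ Callum: 10:30-12:30, 13:45-16:00, 18:30-19:45.
So the common availability across everyone is 10:30-12:30, 13:45-16:00, 18:30-19:45.
The first common window of at least 45 minutes is 10:30-12:30, so the earliest start is 10:30.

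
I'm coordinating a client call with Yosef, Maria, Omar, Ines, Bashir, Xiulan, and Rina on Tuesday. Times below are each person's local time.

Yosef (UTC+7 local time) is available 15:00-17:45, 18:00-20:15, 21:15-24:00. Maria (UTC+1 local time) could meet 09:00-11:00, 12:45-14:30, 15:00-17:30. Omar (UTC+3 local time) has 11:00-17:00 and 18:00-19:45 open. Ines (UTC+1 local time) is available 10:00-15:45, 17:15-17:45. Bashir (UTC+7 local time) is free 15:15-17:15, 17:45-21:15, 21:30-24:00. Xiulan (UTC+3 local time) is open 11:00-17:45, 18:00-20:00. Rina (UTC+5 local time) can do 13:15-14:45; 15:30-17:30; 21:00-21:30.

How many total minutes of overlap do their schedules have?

Yosef in UTC: 08:00-10:45, 11:00-13:15, 14:15-17:00 (subtract 7h to convert from UTC+7).
Maria in UTC: 08:00-10:00, 11:45-13:30, 14:00-16:30 (subtract 1h to convert from UTC+1).
Omar in UTC: 08:00-14:00, 15:00-16:45 (subtract 3h to convert from UTC+3).
Ines in UTC: 09:00-14:45, 16:15-16:45 (subtract 1h to convert from UTC+1).
Bashir in UTC: 08:15-10:15, 10:45-14:15, 14:30-17:00 (subtract 7h to convert from UTC+7).
Xiulan in UTC: 08:00-14:45, 15:00-17:00 (subtract 3h to convert from UTC+3).
Rina in UTC: 08:15-09:45, 10:30-12:30, 16:00-16:30 (subtract 5h to convert from UTC+5).
Yosef ∩ Maria: 08:00-10:00, 11:45-13:15, 14:15-16:30.
Yosef ∩ Maria ∩ Omar: 08:00-10:00, 11:45-13:15, 15:00-16:30.
Yosef ∩ Maria ∩ Omar ∩ Ines: 09:00-10:00, 11:45-13:15, 16:15-16:30.
Yosef ∩ Maria ∩ Omar ∩ Ines ∩ Bashir: 09:00-10:00, 11:45-13:15, 16:15-16:30.
Yosef ∩ Maria ∩ Omar ∩ Ines ∩ Bashir ∩ Xiulan: 09:00-10:00, 11:45-13:15, 16:15-16:30.
Yosef ∩ Maria ∩ Omar ∩ Ines ∩ Bashir ∩ Xiulan ∩ Rina: 09:00-09:45, 11:45-12:30, 16:15-16:30.
Summing the common windows: 45 + 45 + 15 = 105 minutes.

105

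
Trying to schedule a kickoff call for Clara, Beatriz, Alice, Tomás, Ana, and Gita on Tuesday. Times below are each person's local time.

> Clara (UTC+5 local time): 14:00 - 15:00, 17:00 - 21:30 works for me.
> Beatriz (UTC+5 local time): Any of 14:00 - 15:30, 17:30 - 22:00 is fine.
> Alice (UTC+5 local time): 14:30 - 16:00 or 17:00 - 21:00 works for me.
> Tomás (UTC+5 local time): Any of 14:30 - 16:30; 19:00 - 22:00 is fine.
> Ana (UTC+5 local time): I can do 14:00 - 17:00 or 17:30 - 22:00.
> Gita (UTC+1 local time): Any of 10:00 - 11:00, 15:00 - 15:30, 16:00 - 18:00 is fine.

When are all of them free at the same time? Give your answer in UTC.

Clara in UTC: 09:00-10:00, 12:00-16:30 (subtract 5h to convert from UTC+5).
Beatriz in UTC: 09:00-10:30, 12:30-17:00 (subtract 5h to convert from UTC+5).
Alice in UTC: 09:30-11:00, 12:00-16:00 (subtract 5h to convert from UTC+5).
Tomás in UTC: 09:30-11:30, 14:00-17:00 (subtract 5h to convert from UTC+5).
Ana in UTC: 09:00-12:00, 12:30-17:00 (subtract 5h to convert from UTC+5).
Gita in UTC: 09:00-10:00, 14:00-14:30, 15:00-17:00 (subtract 1h to convert from UTC+1).
Clara ∩ Beatriz: 09:00-10:00, 12:30-16:30.
Clara ∩ Beatriz ∩ Alice: 09:30-10:00, 12:30-16:00.
Clara ∩ Beatriz ∩ Alice ∩ Tomás: 09:30-10:00, 14:00-16:00.
Clara ∩ Beatriz ∩ Alice ∩ Tomás ∩ Ana: 09:30-10:00, 14:00-16:00.
Clara ∩ Beatriz ∩ Alice ∩ Tomás ∩ Ana ∩ Gita: 09:30-10:00, 14:00-14:30, 15:00-16:00.

09:30-10:00, 14:00-14:30, 15:00-16:00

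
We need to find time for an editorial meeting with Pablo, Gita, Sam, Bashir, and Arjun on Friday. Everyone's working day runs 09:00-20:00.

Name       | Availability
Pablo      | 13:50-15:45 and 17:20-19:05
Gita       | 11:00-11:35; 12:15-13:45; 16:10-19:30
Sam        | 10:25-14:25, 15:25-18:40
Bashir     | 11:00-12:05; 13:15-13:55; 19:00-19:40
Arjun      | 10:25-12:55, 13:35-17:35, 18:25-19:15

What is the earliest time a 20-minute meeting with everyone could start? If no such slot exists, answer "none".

none

Pablo ∩ Gita: 17:20-19:05.
Pablo ∩ Gita ∩ Sam: 17:20-18:40.
Pablo ∩ Gita ∩ Sam ∩ Bashir: ∅.
Pablo ∩ Gita ∩ Sam ∩ Bashir ∩ Arjun: ∅.
There is no time when everyone is free.
No common window is at least 20 minutes long.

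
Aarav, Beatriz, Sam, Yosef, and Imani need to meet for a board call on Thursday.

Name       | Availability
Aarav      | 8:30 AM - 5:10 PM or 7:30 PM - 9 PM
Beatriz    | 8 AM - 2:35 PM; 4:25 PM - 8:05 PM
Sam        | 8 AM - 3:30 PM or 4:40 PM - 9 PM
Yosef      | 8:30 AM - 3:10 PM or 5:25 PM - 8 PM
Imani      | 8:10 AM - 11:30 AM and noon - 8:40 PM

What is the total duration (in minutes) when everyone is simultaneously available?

365

Aarav ∩ Beatriz: 08:30-14:35, 16:25-17:10, 19:30-20:05.
Aarav ∩ Beatriz ∩ Sam: 08:30-14:35, 16:40-17:10, 19:30-20:05.
Aarav ∩ Beatriz ∩ Sam ∩ Yosef: 08:30-14:35, 19:30-20:00.
Aarav ∩ Beatriz ∩ Sam ∩ Yosef ∩ Imani: 08:30-11:30, 12:00-14:35, 19:30-20:00.
So the common availability across everyone is 08:30-11:30, 12:00-14:35, 19:30-20:00.
Summing the common windows: 180 + 155 + 30 = 365 minutes.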